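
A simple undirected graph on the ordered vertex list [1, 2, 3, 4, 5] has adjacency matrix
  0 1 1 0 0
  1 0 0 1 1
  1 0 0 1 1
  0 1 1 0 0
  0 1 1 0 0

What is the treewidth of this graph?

2

A width-2 tree decomposition is:
Bags: B1 = {2, 3, 5}  B2 = {2, 3, 4}  B3 = {1, 2, 3}
Tree: B1–B2, B2–B3
Every bag has size at most 3, so the width is 3 − 1 = 2 and tw(G) ≤ 2. For the lower bound, G contains the cycle 5–2–4–3–5, so G is not a forest; only forests have treewidth ≤ 1, hence tw(G) ≥ 2. Hence tw(G) = 2 exactly.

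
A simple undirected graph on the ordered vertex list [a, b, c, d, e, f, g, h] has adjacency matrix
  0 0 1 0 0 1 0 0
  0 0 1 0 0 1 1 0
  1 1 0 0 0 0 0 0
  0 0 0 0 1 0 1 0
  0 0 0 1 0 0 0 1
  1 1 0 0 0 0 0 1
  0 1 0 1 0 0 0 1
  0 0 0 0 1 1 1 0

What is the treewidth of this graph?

2

A width-2 tree decomposition is:
Bags: B1 = {d, e, h}  B2 = {d, g, h}  B3 = {f, g, h}  B4 = {b, f, g}  B5 = {a, b, f}  B6 = {a, b, c}
Tree: B1–B2, B2–B3, B3–B4, B4–B5, B5–B6
The largest bag has 3 vertices, giving width 2; this decomposition certifies tw(G) ≤ 2. For the lower bound, G contains the cycle e–d–g–h–e, so G is not a forest; only forests have treewidth ≤ 1, hence tw(G) ≥ 2. The upper and lower bounds meet at 2, so that is the treewidth.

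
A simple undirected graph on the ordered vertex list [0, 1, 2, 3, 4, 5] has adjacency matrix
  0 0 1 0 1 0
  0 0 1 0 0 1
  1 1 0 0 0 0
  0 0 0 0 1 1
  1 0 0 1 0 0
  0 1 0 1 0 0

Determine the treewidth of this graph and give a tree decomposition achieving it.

Every bag has size at most 3, so the width is 3 − 1 = 2 and tw(G) ≤ 2. For the lower bound, G contains the cycle 3–5–1–2–0–4–3, so G is not a forest; only forests have treewidth ≤ 1, hence tw(G) ≥ 2. Combining the bounds, tw(G) = 2.

Treewidth 2.
One optimal decomposition is:
Bags: B1 = {1, 3, 5}  B2 = {1, 2, 3}  B3 = {0, 2, 3}  B4 = {0, 3, 4}
Tree: B1–B2, B2–B3, B3–B4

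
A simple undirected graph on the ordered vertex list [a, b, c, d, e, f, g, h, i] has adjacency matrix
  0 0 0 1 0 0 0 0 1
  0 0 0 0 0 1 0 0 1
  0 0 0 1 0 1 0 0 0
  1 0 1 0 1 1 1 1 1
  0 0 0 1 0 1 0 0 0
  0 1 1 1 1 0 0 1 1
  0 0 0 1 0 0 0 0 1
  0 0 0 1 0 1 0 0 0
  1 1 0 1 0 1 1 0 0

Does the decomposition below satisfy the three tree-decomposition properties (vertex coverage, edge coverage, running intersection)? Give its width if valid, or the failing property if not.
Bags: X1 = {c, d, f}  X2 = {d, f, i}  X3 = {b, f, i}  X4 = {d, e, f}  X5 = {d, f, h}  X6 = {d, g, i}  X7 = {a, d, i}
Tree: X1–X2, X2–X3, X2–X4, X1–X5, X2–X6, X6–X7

Every vertex of G appears in some bag (union = {a, b, c, d, e, f, g, h, i}); every edge is covered by a bag; and for each vertex v the set of bags containing v is connected in the bag tree. The decomposition is therefore valid. The largest bag has 3 vertices, so the width is 2.

Yes; width 2.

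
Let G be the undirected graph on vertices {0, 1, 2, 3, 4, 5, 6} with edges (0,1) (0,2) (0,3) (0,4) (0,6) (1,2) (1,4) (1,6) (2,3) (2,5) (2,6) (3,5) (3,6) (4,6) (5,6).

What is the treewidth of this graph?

A width-3 tree decomposition is:
Bags: B1 = {0, 1, 4, 6}  B2 = {0, 1, 2, 6}  B3 = {0, 2, 3, 6}  B4 = {2, 3, 5, 6}
Tree: B1–B2, B2–B3, B3–B4
Every bag has size at most 4, so the width is 4 − 1 = 3 and tw(G) ≤ 3. On the other hand G contains the 4-clique {0, 1, 2, 6}. A clique must lie in a single bag of any decomposition, so no decomposition can have width below 3. Combining the bounds, tw(G) = 3.

3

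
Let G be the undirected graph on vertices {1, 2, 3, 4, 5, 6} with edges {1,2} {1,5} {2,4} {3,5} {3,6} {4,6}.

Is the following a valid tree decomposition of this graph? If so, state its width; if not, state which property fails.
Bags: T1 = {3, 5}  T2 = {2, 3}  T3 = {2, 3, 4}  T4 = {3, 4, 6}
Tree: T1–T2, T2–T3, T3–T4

A tree decomposition must satisfy three properties: every vertex lies in some bag; for every edge, both endpoints lie together in some bag; and for every vertex, the bags containing it form a connected subtree. Here vertex 1 appears in no bag, so the decomposition is invalid.

No — vertex 1 appears in no bag.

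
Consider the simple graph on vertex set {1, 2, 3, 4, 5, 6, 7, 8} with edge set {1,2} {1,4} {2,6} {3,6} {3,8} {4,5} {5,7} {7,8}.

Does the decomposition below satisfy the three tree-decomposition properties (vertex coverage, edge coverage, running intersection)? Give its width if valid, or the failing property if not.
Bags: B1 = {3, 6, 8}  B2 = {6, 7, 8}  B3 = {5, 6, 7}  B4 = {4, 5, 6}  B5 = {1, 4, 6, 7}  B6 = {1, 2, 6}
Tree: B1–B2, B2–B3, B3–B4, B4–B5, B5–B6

A tree decomposition must satisfy three properties: every vertex lies in some bag; for every edge, both endpoints lie together in some bag; and for every vertex, the bags containing it form a connected subtree. Here bags containing vertex 7 are not connected in the tree, so the decomposition is invalid.

No — bags containing vertex 7 are not connected in the tree.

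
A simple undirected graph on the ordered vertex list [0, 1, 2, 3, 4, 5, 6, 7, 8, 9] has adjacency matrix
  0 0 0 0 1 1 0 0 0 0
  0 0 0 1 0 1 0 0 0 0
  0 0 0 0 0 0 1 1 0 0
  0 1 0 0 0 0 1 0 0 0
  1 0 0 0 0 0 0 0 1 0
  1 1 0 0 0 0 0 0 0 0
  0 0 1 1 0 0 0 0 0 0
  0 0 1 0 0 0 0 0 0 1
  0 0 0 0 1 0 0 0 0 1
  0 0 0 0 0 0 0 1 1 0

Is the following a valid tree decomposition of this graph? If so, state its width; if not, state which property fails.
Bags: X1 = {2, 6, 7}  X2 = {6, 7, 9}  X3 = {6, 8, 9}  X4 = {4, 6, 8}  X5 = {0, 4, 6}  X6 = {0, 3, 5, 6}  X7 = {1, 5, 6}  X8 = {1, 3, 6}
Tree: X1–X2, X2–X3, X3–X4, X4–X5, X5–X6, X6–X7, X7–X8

A tree decomposition must satisfy three properties: every vertex lies in some bag; for every edge, both endpoints lie together in some bag; and for every vertex, the bags containing it form a connected subtree. Here bags containing vertex 3 are not connected in the tree, so the decomposition is invalid.

No — bags containing vertex 3 are not connected in the tree.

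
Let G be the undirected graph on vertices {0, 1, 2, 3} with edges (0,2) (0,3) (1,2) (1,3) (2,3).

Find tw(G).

A width-2 tree decomposition is:
Bags: B1 = {1, 2, 3}  B2 = {0, 2, 3}
Tree: B1–B2
The largest bag has 3 vertices, giving width 2; this decomposition certifies tw(G) ≤ 2. On the other hand G contains the 3-clique {0, 2, 3}. A clique must lie in a single bag of any decomposition, so no decomposition can have width below 2. Therefore the treewidth is 2.

2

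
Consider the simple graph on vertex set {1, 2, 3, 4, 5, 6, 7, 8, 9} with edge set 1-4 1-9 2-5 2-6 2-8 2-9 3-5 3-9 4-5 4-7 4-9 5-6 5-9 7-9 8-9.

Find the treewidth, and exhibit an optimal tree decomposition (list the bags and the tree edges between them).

The largest bag has 3 vertices, giving width 2; this decomposition certifies tw(G) ≤ 2. On the other hand G contains the 3-clique {2, 8, 9}. A clique must lie in a single bag of any decomposition, so no decomposition can have width below 2. Hence tw(G) = 2 exactly.

Treewidth 2.
Bags: B1 = {2, 5, 9}  B2 = {3, 5, 9}  B3 = {2, 8, 9}  B4 = {2, 5, 6}  B5 = {4, 5, 9}  B6 = {1, 4, 9}  B7 = {4, 7, 9}
Tree: B1–B2, B1–B3, B1–B4, B1–B5, B5–B6, B6–B7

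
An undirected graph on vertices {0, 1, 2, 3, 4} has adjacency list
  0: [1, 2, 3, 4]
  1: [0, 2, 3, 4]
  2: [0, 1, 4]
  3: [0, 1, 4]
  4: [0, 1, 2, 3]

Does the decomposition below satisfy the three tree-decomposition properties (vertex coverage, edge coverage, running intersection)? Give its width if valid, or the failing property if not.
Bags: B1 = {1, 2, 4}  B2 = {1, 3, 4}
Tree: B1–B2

No — vertex 0 appears in no bag.

A tree decomposition must satisfy three properties: every vertex lies in some bag; for every edge, both endpoints lie together in some bag; and for every vertex, the bags containing it form a connected subtree. Here vertex 0 appears in no bag, so the decomposition is invalid.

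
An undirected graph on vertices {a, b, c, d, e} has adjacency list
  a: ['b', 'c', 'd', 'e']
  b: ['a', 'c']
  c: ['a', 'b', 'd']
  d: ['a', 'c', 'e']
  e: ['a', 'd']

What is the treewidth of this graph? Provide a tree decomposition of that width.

Treewidth 2.
One optimal decomposition is:
Bags: B1 = {a, b, c}  B2 = {a, c, d}  B3 = {a, d, e}
Tree: B1–B2, B2–B3

The largest bag has 3 vertices, giving width 2; this decomposition certifies tw(G) ≤ 2. On the other hand G contains the 3-clique {a, d, e}. A clique must lie in a single bag of any decomposition, so no decomposition can have width below 2. Hence tw(G) = 2 exactly.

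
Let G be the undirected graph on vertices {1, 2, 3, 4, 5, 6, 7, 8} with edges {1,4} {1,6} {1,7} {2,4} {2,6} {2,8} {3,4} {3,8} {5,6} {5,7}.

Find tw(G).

2

A width-2 tree decomposition is:
Bags: B1 = {3, 4, 8}  B2 = {2, 4, 8}  B3 = {1, 2, 4}  B4 = {1, 2, 6}  B5 = {1, 6, 7}  B6 = {5, 6, 7}
Tree: B1–B2, B2–B3, B3–B4, B4–B5, B5–B6
The largest bag has 3 vertices, giving width 2; this decomposition certifies tw(G) ≤ 2. Since 3–8–2–4–3 is a cycle in G, G is not acyclic. Forests are exactly the graphs of treewidth ≤ 1, so tw(G) ≥ 2. Hence tw(G) = 2 exactly.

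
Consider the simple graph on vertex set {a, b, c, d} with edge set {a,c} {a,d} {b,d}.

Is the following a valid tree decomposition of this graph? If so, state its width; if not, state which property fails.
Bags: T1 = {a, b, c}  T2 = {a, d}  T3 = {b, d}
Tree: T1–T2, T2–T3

A tree decomposition must satisfy three properties: every vertex lies in some bag; for every edge, both endpoints lie together in some bag; and for every vertex, the bags containing it form a connected subtree. Here bags containing vertex b are not connected in the tree, so the decomposition is invalid.

No — bags containing vertex b are not connected in the tree.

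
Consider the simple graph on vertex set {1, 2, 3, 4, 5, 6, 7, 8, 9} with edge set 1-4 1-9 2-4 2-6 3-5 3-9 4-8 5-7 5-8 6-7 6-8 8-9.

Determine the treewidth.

A width-3 tree decomposition is:
Bags: B1 = {3, 5, 7, 9}  B2 = {5, 7, 8, 9}  B3 = {6, 7, 8, 9}  B4 = {1, 6, 8, 9}  B5 = {1, 4, 6, 8}  B6 = {1, 2, 4, 6}
Tree: B1–B2, B2–B3, B3–B4, B4–B5, B5–B6
The largest bag has 4 vertices, giving width 3; this decomposition certifies tw(G) ≤ 3. For the lower bound: the 4 vertex sets {3,5,7}, {9}, {8}, {1,2,4,6} are disjoint, each induces a connected subgraph, and every pair is joined by at least one edge of G. Contracting each set to a single vertex therefore yields K_{4} as a minor, and since treewidth is minor-monotone, tw(G) ≥ tw(K_{4}) = 3. The upper and lower bounds meet at 3, so that is the treewidth.

3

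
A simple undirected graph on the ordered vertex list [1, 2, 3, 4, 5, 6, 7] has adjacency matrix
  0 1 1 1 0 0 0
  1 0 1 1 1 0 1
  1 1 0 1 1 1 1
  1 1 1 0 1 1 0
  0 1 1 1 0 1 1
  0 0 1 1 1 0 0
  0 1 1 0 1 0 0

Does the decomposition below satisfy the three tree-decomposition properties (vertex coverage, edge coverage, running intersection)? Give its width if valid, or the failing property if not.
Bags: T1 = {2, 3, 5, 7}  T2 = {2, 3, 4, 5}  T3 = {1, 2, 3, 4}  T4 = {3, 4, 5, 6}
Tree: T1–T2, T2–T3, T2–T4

Every vertex of G appears in some bag (union = {1, 2, 3, 4, 5, 6, 7}); every edge is covered by a bag; and for each vertex v the set of bags containing v is connected in the bag tree. The decomposition is therefore valid. The largest bag has 4 vertices, so the width is 3.

Yes; width 3.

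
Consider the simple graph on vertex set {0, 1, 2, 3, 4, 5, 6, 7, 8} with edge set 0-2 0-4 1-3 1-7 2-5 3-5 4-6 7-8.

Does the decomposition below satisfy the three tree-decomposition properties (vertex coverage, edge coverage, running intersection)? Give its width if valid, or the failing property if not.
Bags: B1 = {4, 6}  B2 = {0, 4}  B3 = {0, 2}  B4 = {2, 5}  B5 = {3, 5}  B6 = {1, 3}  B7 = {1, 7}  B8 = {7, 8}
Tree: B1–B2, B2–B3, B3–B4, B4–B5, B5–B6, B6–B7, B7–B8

Yes; width 1.

Vertex coverage: the bags together contain {0, 1, 2, 3, 4, 5, 6, 7, 8}, the full vertex set. Edge coverage: each edge of G has both endpoints in at least one bag. Running intersection: for every vertex, the bags containing it form a connected subtree. All three properties hold, so this is a valid tree decomposition of width max|bag| − 1 = 1, and hence tw(G) ≤ 1.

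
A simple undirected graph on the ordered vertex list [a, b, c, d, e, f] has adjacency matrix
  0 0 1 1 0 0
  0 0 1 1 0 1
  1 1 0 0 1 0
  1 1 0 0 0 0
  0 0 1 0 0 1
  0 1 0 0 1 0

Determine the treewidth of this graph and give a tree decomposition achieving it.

The largest bag has 3 vertices, giving width 2; this decomposition certifies tw(G) ≤ 2. The edges a–d–b–c–a form a cycle, so G is not a tree and its treewidth is at least 2. The upper and lower bounds meet at 2, so that is the treewidth.

Treewidth 2.
One optimal decomposition is:
Bags: B1 = {a, c, d}  B2 = {b, c, d}  B3 = {b, c, e}  B4 = {b, e, f}
Tree: B1–B2, B2–B3, B3–B4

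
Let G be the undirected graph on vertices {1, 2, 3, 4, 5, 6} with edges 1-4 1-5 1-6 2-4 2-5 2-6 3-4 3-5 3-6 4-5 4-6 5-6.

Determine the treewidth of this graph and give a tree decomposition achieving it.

Treewidth 3.
Bags: B1 = {1, 4, 5, 6}  B2 = {2, 4, 5, 6}  B3 = {3, 4, 5, 6}
Tree: B1–B2, B2–B3

Every bag has size at most 4, so the width is 4 − 1 = 3 and tw(G) ≤ 3. Conversely, {1, 4, 5, 6} is a clique of size 4, and the vertices of any clique must share a bag in every tree decomposition; so some bag has ≥ 4 vertices and tw(G) ≥ 3. Therefore the treewidth is 3.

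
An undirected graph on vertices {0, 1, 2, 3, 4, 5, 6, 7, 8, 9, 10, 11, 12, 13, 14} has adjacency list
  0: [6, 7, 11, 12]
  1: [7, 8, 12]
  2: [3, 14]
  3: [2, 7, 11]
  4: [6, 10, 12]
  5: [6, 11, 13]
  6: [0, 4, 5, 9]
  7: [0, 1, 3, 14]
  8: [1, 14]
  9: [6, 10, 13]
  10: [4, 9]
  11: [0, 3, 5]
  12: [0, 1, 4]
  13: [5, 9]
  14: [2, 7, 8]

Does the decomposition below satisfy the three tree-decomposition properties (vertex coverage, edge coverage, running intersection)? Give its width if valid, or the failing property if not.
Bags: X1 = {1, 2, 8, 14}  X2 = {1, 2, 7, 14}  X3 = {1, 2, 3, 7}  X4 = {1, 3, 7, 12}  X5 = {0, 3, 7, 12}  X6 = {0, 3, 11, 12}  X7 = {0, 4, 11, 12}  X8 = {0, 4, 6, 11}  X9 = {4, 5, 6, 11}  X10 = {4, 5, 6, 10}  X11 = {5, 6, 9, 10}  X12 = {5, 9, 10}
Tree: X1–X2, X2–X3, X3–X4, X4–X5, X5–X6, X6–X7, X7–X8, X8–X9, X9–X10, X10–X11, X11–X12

No — vertex 13 appears in no bag.

A tree decomposition must satisfy three properties: every vertex lies in some bag; for every edge, both endpoints lie together in some bag; and for every vertex, the bags containing it form a connected subtree. Here vertex 13 appears in no bag, so the decomposition is invalid.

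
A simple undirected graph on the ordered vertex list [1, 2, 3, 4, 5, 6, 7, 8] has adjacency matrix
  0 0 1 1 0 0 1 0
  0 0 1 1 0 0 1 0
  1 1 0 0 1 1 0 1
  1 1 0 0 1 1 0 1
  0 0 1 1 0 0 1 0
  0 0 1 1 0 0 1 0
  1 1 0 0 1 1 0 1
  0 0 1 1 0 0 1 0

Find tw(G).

3

A width-3 tree decomposition is:
Bags: B1 = {3, 4, 7, 8}  B2 = {3, 4, 5, 7}  B3 = {1, 3, 4, 7}  B4 = {2, 3, 4, 7}  B5 = {3, 4, 6, 7}
Tree: B1–B2, B2–B3, B3–B4, B4–B5
Every bag has size at most 4, so the width is 4 − 1 = 3 and tw(G) ≤ 3. For the lower bound: the 4 vertex sets {4,8}, {3,5}, {7}, {1} are disjoint, each induces a connected subgraph, and every pair is joined by at least one edge of G. Contracting each set to a single vertex therefore yields K_{4} as a minor, and since treewidth is minor-monotone, tw(G) ≥ tw(K_{4}) = 3. Therefore the treewidth is 3.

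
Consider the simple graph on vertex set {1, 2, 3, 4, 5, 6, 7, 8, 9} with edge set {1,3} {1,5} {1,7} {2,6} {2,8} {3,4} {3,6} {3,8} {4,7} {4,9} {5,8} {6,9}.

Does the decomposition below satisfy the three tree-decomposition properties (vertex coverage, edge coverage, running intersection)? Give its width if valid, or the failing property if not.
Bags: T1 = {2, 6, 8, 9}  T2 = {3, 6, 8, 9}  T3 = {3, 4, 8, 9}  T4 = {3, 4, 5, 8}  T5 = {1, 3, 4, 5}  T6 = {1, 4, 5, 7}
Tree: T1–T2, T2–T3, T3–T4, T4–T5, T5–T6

Vertex coverage: the bags together contain {1, 2, 3, 4, 5, 6, 7, 8, 9}, the full vertex set. Edge coverage: each edge of G has both endpoints in at least one bag. Running intersection: for every vertex, the bags containing it form a connected subtree. All three properties hold, so this is a valid tree decomposition of width max|bag| − 1 = 3, and hence tw(G) ≤ 3.

Yes; width 3.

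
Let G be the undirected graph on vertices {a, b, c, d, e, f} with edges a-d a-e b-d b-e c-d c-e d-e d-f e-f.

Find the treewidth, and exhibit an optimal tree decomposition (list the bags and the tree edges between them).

Treewidth 2.
One optimal decomposition is:
Bags: B1 = {d, e, f}  B2 = {a, d, e}  B3 = {c, d, e}  B4 = {b, d, e}
Tree: B1–B2, B2–B3, B3–B4

Each bag holds 3 vertices, so the decomposition has width 2, which upper-bounds the treewidth. For the lower bound, the 3 vertices {d, e, f} are pairwise adjacent, and any tree decomposition puts a clique entirely inside one bag — forcing width ≥ 2. The upper and lower bounds meet at 2, so that is the treewidth.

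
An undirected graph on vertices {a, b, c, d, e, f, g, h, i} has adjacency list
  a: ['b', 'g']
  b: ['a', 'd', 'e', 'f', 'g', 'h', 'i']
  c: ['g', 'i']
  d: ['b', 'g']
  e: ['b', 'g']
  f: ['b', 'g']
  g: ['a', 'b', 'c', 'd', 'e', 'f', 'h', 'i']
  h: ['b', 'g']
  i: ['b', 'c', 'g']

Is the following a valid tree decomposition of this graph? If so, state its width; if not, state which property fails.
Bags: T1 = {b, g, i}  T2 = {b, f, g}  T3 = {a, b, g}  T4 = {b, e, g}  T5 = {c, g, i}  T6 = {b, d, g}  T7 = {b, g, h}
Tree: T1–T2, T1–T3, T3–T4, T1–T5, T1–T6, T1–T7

Every vertex of G appears in some bag (union = {a, b, c, d, e, f, g, h, i}); every edge is covered by a bag; and for each vertex v the set of bags containing v is connected in the bag tree. The decomposition is therefore valid. The largest bag has 3 vertices, so the width is 2.

Yes; width 2.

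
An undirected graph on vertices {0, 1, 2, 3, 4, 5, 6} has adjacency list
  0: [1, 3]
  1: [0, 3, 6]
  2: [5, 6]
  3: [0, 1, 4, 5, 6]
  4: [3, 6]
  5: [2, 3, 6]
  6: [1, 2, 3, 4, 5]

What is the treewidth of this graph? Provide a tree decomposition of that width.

Every bag has size at most 3, so the width is 3 − 1 = 2 and tw(G) ≤ 2. Conversely, {2, 5, 6} is a clique of size 3, and the vertices of any clique must share a bag in every tree decomposition; so some bag has ≥ 3 vertices and tw(G) ≥ 2. Hence tw(G) = 2 exactly.

Treewidth 2.
One optimal decomposition is:
Bags: B1 = {3, 5, 6}  B2 = {1, 3, 6}  B3 = {3, 4, 6}  B4 = {2, 5, 6}  B5 = {0, 1, 3}
Tree: B1–B2, B2–B3, B1–B4, B2–B5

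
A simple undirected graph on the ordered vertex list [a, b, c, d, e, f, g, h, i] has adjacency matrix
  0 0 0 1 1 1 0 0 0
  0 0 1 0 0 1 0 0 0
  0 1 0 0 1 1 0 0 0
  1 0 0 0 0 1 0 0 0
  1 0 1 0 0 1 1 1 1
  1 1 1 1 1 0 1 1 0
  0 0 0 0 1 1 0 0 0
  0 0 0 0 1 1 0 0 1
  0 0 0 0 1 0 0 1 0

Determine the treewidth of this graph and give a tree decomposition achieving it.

Treewidth 2.
Bags: B1 = {b, c, f}  B2 = {c, e, f}  B3 = {e, f, h}  B4 = {e, f, g}  B5 = {a, e, f}  B6 = {a, d, f}  B7 = {e, h, i}
Tree: B1–B2, B2–B3, B3–B4, B3–B5, B5–B6, B3–B7

The largest bag has 3 vertices, giving width 2; this decomposition certifies tw(G) ≤ 2. On the other hand G contains the 3-clique {a, d, f}. A clique must lie in a single bag of any decomposition, so no decomposition can have width below 2. The upper and lower bounds meet at 2, so that is the treewidth.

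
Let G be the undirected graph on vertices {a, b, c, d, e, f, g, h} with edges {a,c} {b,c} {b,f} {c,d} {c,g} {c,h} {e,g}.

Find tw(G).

1

A width-1 tree decomposition is:
Bags: B1 = {b, c}  B2 = {b, f}  B3 = {c, d}  B4 = {a, c}  B5 = {c, g}  B6 = {e, g}  B7 = {c, h}
Tree: B1–B2, B1–B3, B3–B4, B3–B5, B5–B6, B3–B7
Each bag holds 2 vertices, so the decomposition has width 1, which upper-bounds the treewidth. Since G has at least one edge (e.g. b–c), it is not an edgeless graph, so tw(G) ≥ 1. Hence tw(G) = 1 exactly.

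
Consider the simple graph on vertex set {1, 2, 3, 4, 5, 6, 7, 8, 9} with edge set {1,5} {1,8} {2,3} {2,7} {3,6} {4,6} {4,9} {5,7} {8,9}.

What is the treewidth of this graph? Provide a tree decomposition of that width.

Treewidth 2.
One such decomposition:
Bags: B1 = {4, 8, 9}  B2 = {4, 6, 8}  B3 = {3, 6, 8}  B4 = {2, 3, 8}  B5 = {2, 7, 8}  B6 = {5, 7, 8}  B7 = {1, 5, 8}
Tree: B1–B2, B2–B3, B3–B4, B4–B5, B5–B6, B6–B7

The largest bag has 3 vertices, giving width 2; this decomposition certifies tw(G) ≤ 2. Since 8–9–4–6–3–2–7–5–1–8 is a cycle in G, G is not acyclic. Forests are exactly the graphs of treewidth ≤ 1, so tw(G) ≥ 2. Hence tw(G) = 2 exactly.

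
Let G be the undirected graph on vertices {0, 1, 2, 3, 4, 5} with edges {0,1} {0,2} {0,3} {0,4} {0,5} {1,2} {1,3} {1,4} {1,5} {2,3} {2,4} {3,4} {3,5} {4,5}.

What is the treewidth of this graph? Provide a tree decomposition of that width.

Each bag holds 5 vertices, so the decomposition has width 4, which upper-bounds the treewidth. Conversely, {0, 1, 2, 3, 4} is a clique of size 5, and the vertices of any clique must share a bag in every tree decomposition; so some bag has ≥ 5 vertices and tw(G) ≥ 4. Combining the bounds, tw(G) = 4.

Treewidth 4.
One such decomposition:
Bags: B1 = {0, 1, 3, 4, 5}  B2 = {0, 1, 2, 3, 4}
Tree: B1–B2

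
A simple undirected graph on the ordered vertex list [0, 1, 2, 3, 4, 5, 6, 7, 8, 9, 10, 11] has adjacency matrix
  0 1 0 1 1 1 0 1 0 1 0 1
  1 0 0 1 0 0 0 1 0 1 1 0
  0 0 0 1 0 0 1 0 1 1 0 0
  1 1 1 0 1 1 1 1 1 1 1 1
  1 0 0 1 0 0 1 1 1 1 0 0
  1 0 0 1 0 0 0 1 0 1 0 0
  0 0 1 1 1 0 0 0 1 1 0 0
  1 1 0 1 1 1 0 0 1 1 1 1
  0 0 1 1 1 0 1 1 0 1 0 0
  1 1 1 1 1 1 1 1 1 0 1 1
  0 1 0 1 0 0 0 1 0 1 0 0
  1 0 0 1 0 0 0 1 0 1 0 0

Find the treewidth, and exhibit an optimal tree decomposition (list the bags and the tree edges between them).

Treewidth 4.
Bags: B1 = {0, 3, 4, 7, 9}  B2 = {0, 1, 3, 7, 9}  B3 = {0, 3, 7, 9, 11}  B4 = {3, 4, 7, 8, 9}  B5 = {3, 4, 6, 8, 9}  B6 = {1, 3, 7, 9, 10}  B7 = {0, 3, 5, 7, 9}  B8 = {2, 3, 6, 8, 9}
Tree: B1–B2, B2–B3, B1–B4, B4–B5, B2–B6, B1–B7, B5–B8

Each bag holds 5 vertices, so the decomposition has width 4, which upper-bounds the treewidth. Conversely, {2, 3, 6, 8, 9} is a clique of size 5, and the vertices of any clique must share a bag in every tree decomposition; so some bag has ≥ 5 vertices and tw(G) ≥ 4. Therefore the treewidth is 4.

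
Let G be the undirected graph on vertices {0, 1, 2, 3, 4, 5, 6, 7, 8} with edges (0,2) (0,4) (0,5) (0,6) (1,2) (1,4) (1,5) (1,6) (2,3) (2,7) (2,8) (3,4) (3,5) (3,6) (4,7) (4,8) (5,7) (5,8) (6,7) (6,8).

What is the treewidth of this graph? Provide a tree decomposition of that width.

Each bag holds 5 vertices, so the decomposition has width 4, which upper-bounds the treewidth. For the lower bound: the 5 vertex sets {2,8}, {3,5}, {4,7}, {6}, {0} are disjoint, each induces a connected subgraph, and every pair is joined by at least one edge of G. Contracting each set to a single vertex therefore yields K_{5} as a minor, and since treewidth is minor-monotone, tw(G) ≥ tw(K_{5}) = 4. Hence tw(G) = 4 exactly.

Treewidth 4.
One such decomposition:
Bags: B1 = {2, 4, 5, 6, 8}  B2 = {2, 3, 4, 5, 6}  B3 = {2, 4, 5, 6, 7}  B4 = {0, 2, 4, 5, 6}  B5 = {1, 2, 4, 5, 6}
Tree: B1–B2, B2–B3, B3–B4, B4–B5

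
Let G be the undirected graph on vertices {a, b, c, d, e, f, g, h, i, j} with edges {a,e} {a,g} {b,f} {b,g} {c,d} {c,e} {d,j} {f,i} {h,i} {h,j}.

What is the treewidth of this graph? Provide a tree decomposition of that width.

The largest bag has 3 vertices, giving width 2; this decomposition certifies tw(G) ≤ 2. The edges i–f–b–g–a–e–c–d–j–h–i form a cycle, so G is not a tree and its treewidth is at least 2. Hence tw(G) = 2 exactly.

Treewidth 2.
Bags: B1 = {b, f, i}  B2 = {b, g, i}  B3 = {a, g, i}  B4 = {a, e, i}  B5 = {c, e, i}  B6 = {c, d, i}  B7 = {d, i, j}  B8 = {h, i, j}
Tree: B1–B2, B2–B3, B3–B4, B4–B5, B5–B6, B6–B7, B7–B8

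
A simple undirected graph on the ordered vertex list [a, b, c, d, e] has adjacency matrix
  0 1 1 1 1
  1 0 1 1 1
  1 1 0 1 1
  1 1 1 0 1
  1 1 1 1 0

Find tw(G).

4

A width-4 tree decomposition is:
Bags: B1 = {a, b, c, d, e}
Tree: (single bag)
A single bag containing all 5 vertices is trivially a valid decomposition of width 4. Conversely, {a, b, c, d, e} is a clique of size 5, and the vertices of any clique must share a bag in every tree decomposition; so some bag has ≥ 5 vertices and tw(G) ≥ 4. Combining the bounds, tw(G) = 4.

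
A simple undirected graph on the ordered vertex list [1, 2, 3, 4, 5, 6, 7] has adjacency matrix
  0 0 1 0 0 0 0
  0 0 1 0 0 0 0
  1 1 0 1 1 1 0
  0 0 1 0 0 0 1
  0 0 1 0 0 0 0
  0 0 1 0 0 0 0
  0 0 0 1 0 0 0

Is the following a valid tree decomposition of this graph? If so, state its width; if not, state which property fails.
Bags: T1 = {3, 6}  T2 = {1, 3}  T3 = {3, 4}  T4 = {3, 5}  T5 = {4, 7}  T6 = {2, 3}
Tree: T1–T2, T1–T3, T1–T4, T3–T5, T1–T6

Yes; width 1.

Vertex coverage: the bags together contain {1, 2, 3, 4, 5, 6, 7}, the full vertex set. Edge coverage: each edge of G has both endpoints in at least one bag. Running intersection: for every vertex, the bags containing it form a connected subtree. All three properties hold, so this is a valid tree decomposition of width max|bag| − 1 = 1, and hence tw(G) ≤ 1.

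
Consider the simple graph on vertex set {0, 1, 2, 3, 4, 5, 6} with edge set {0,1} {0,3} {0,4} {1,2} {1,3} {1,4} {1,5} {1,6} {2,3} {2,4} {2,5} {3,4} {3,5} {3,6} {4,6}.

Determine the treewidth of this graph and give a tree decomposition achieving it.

Treewidth 3.
One optimal decomposition is:
Bags: B1 = {1, 3, 4, 6}  B2 = {1, 2, 3, 4}  B3 = {1, 2, 3, 5}  B4 = {0, 1, 3, 4}
Tree: B1–B2, B2–B3, B1–B4

Every bag has size at most 4, so the width is 4 − 1 = 3 and tw(G) ≤ 3. On the other hand G contains the 4-clique {0, 1, 3, 4}. A clique must lie in a single bag of any decomposition, so no decomposition can have width below 3. Combining the bounds, tw(G) = 3.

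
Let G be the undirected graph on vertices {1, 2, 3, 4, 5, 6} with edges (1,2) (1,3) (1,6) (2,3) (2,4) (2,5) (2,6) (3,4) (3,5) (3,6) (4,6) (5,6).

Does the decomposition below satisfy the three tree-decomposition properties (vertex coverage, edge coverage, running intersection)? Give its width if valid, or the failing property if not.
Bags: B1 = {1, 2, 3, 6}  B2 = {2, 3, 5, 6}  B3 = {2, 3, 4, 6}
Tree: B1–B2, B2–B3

Every vertex of G appears in some bag (union = {1, 2, 3, 4, 5, 6}); every edge is covered by a bag; and for each vertex v the set of bags containing v is connected in the bag tree. The decomposition is therefore valid. The largest bag has 4 vertices, so the width is 3.

Yes; width 3.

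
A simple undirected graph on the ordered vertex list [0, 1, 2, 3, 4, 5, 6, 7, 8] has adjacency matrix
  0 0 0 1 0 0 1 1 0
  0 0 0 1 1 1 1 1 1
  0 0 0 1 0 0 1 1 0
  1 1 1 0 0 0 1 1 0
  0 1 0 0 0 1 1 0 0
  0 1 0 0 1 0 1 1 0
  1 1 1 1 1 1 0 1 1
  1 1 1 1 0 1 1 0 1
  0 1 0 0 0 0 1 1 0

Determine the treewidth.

A width-3 tree decomposition is:
Bags: B1 = {1, 5, 6, 7}  B2 = {1, 3, 6, 7}  B3 = {1, 4, 5, 6}  B4 = {2, 3, 6, 7}  B5 = {0, 3, 6, 7}  B6 = {1, 6, 7, 8}
Tree: B1–B2, B1–B3, B2–B4, B4–B5, B1–B6
The largest bag has 4 vertices, giving width 3; this decomposition certifies tw(G) ≤ 3. On the other hand G contains the 4-clique {1, 4, 5, 6}. A clique must lie in a single bag of any decomposition, so no decomposition can have width below 3. Hence tw(G) = 3 exactly.

3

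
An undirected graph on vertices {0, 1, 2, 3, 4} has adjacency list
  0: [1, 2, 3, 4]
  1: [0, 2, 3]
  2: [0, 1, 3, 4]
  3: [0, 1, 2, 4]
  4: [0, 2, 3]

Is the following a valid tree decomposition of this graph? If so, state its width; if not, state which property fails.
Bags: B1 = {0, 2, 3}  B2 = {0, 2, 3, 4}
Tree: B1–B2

No — vertex 1 appears in no bag.

A tree decomposition must satisfy three properties: every vertex lies in some bag; for every edge, both endpoints lie together in some bag; and for every vertex, the bags containing it form a connected subtree. Here vertex 1 appears in no bag, so the decomposition is invalid.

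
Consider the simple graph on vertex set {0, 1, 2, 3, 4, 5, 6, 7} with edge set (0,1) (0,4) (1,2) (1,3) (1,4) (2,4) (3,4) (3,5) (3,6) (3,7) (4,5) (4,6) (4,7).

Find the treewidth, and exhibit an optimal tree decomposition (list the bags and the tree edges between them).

Treewidth 2.
Bags: B1 = {1, 3, 4}  B2 = {3, 4, 5}  B3 = {3, 4, 6}  B4 = {1, 2, 4}  B5 = {0, 1, 4}  B6 = {3, 4, 7}
Tree: B1–B2, B1–B3, B1–B4, B4–B5, B3–B6

The largest bag has 3 vertices, giving width 2; this decomposition certifies tw(G) ≤ 2. Conversely, {0, 1, 4} is a clique of size 3, and the vertices of any clique must share a bag in every tree decomposition; so some bag has ≥ 3 vertices and tw(G) ≥ 2. Therefore the treewidth is 2.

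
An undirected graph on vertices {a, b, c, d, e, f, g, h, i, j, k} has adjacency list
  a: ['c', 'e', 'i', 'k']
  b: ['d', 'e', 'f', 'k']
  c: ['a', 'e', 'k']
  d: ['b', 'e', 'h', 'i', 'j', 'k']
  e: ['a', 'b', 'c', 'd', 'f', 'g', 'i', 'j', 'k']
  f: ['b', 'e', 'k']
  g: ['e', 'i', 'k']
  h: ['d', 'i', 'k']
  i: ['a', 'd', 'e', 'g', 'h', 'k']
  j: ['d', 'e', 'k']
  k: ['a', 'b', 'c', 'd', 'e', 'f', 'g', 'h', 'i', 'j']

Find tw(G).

3

A width-3 tree decomposition is:
Bags: B1 = {d, e, j, k}  B2 = {b, d, e, k}  B3 = {d, e, i, k}  B4 = {d, h, i, k}  B5 = {e, g, i, k}  B6 = {b, e, f, k}  B7 = {a, e, i, k}  B8 = {a, c, e, k}
Tree: B1–B2, B1–B3, B3–B4, B3–B5, B2–B6, B3–B7, B7–B8
Every bag has size at most 4, so the width is 4 − 1 = 3 and tw(G) ≤ 3. On the other hand G contains the 4-clique {d, e, j, k}. A clique must lie in a single bag of any decomposition, so no decomposition can have width below 3. Combining the bounds, tw(G) = 3.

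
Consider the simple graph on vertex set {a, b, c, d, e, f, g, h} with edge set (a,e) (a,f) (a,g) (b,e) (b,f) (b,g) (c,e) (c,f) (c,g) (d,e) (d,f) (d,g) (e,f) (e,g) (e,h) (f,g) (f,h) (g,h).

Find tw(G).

A width-3 tree decomposition is:
Bags: B1 = {b, e, f, g}  B2 = {d, e, f, g}  B3 = {e, f, g, h}  B4 = {c, e, f, g}  B5 = {a, e, f, g}
Tree: B1–B2, B1–B3, B2–B4, B4–B5
Every bag has size at most 4, so the width is 4 − 1 = 3 and tw(G) ≤ 3. On the other hand G contains the 4-clique {d, e, f, g}. A clique must lie in a single bag of any decomposition, so no decomposition can have width below 3. Hence tw(G) = 3 exactly.

3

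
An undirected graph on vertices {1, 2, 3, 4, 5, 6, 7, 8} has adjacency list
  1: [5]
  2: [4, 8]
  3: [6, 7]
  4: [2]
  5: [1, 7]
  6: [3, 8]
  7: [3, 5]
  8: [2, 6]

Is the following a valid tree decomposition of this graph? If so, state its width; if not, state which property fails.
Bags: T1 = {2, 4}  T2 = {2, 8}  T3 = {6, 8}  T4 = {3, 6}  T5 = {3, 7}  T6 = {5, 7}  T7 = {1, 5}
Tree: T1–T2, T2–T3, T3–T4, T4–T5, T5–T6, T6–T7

Yes; width 1.

Vertex coverage: the bags together contain {1, 2, 3, 4, 5, 6, 7, 8}, the full vertex set. Edge coverage: each edge of G has both endpoints in at least one bag. Running intersection: for every vertex, the bags containing it form a connected subtree. All three properties hold, so this is a valid tree decomposition of width max|bag| − 1 = 1, and hence tw(G) ≤ 1.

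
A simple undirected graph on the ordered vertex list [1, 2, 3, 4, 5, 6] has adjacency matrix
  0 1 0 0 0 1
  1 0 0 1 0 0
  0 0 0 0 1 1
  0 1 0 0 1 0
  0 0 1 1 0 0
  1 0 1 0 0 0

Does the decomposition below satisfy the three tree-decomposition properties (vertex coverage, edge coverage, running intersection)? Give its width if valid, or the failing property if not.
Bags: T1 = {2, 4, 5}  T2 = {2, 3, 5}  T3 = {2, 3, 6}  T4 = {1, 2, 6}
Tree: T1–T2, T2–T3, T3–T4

Vertex coverage: the bags together contain {1, 2, 3, 4, 5, 6}, the full vertex set. Edge coverage: each edge of G has both endpoints in at least one bag. Running intersection: for every vertex, the bags containing it form a connected subtree. All three properties hold, so this is a valid tree decomposition of width max|bag| − 1 = 2, and hence tw(G) ≤ 2.

Yes; width 2.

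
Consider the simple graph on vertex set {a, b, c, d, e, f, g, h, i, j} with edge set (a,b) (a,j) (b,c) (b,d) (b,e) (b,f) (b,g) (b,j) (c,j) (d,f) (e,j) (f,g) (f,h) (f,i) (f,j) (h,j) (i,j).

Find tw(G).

2

A width-2 tree decomposition is:
Bags: B1 = {b, d, f}  B2 = {b, f, j}  B3 = {b, c, j}  B4 = {f, i, j}  B5 = {b, f, g}  B6 = {a, b, j}  B7 = {b, e, j}  B8 = {f, h, j}
Tree: B1–B2, B2–B3, B2–B4, B2–B5, B2–B6, B3–B7, B2–B8
Each bag holds 3 vertices, so the decomposition has width 2, which upper-bounds the treewidth. On the other hand G contains the 3-clique {f, h, j}. A clique must lie in a single bag of any decomposition, so no decomposition can have width below 2. Hence tw(G) = 2 exactly.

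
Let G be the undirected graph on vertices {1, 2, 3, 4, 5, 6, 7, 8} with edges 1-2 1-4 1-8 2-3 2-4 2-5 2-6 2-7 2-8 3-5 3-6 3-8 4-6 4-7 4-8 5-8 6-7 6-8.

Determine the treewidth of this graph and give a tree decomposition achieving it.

Treewidth 3.
Bags: B1 = {2, 4, 6, 7}  B2 = {2, 4, 6, 8}  B3 = {2, 3, 6, 8}  B4 = {2, 3, 5, 8}  B5 = {1, 2, 4, 8}
Tree: B1–B2, B2–B3, B3–B4, B2–B5

Each bag holds 4 vertices, so the decomposition has width 3, which upper-bounds the treewidth. For the lower bound, the 4 vertices {1, 2, 4, 8} are pairwise adjacent, and any tree decomposition puts a clique entirely inside one bag — forcing width ≥ 3. Hence tw(G) = 3 exactly.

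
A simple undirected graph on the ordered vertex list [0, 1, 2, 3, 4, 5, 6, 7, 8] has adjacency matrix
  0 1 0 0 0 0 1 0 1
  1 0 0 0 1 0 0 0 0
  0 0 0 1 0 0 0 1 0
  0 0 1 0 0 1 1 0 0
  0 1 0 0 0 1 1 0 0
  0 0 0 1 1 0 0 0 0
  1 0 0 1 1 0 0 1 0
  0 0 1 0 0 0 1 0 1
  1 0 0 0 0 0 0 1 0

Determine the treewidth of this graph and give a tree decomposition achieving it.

Treewidth 3.
One optimal decomposition is:
Bags: B1 = {2, 3, 7, 8}  B2 = {3, 6, 7, 8}  B3 = {0, 3, 6, 8}  B4 = {0, 3, 5, 6}  B5 = {0, 4, 5, 6}  B6 = {0, 1, 4, 5}
Tree: B1–B2, B2–B3, B3–B4, B4–B5, B5–B6

Every bag has size at most 4, so the width is 4 − 1 = 3 and tw(G) ≤ 3. For the lower bound: the 4 vertex sets {2,7,8}, {3}, {6}, {0,1,4,5} are disjoint, each induces a connected subgraph, and every pair is joined by at least one edge of G. Contracting each set to a single vertex therefore yields K_{4} as a minor, and since treewidth is minor-monotone, tw(G) ≥ tw(K_{4}) = 3. The upper and lower bounds meet at 3, so that is the treewidth.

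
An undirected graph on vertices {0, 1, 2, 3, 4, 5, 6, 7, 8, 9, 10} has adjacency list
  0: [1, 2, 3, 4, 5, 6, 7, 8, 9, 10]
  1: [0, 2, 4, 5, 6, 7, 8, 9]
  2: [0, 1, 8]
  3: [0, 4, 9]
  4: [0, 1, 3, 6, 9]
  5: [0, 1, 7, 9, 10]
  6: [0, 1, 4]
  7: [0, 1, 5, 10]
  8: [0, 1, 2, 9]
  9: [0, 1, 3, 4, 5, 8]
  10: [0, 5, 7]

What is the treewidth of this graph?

3

A width-3 tree decomposition is:
Bags: B1 = {0, 1, 5, 9}  B2 = {0, 1, 4, 9}  B3 = {0, 3, 4, 9}  B4 = {0, 1, 8, 9}  B5 = {0, 1, 4, 6}  B6 = {0, 1, 5, 7}  B7 = {0, 1, 2, 8}  B8 = {0, 5, 7, 10}
Tree: B1–B2, B2–B3, B1–B4, B2–B5, B1–B6, B4–B7, B6–B8
Each bag holds 4 vertices, so the decomposition has width 3, which upper-bounds the treewidth. For the lower bound, the 4 vertices {0, 1, 8, 9} are pairwise adjacent, and any tree decomposition puts a clique entirely inside one bag — forcing width ≥ 3. Therefore the treewidth is 3.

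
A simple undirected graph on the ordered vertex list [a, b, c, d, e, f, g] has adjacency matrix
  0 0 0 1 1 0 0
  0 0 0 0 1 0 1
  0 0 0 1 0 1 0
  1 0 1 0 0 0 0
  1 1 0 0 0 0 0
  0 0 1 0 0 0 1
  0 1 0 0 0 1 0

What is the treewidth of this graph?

A width-2 tree decomposition is:
Bags: B1 = {b, e, g}  B2 = {e, f, g}  B3 = {c, e, f}  B4 = {c, d, e}  B5 = {a, d, e}
Tree: B1–B2, B2–B3, B3–B4, B4–B5
Every bag has size at most 3, so the width is 3 − 1 = 2 and tw(G) ≤ 2. Since e–b–g–f–c–d–a–e is a cycle in G, G is not acyclic. Forests are exactly the graphs of treewidth ≤ 1, so tw(G) ≥ 2. Therefore the treewidth is 2.

2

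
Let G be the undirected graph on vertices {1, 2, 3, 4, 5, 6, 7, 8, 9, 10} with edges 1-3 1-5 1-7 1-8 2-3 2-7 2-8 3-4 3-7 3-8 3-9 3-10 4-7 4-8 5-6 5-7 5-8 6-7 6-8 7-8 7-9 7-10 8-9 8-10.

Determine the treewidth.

A width-3 tree decomposition is:
Bags: B1 = {1, 5, 7, 8}  B2 = {1, 3, 7, 8}  B3 = {5, 6, 7, 8}  B4 = {3, 4, 7, 8}  B5 = {3, 7, 8, 10}  B6 = {2, 3, 7, 8}  B7 = {3, 7, 8, 9}
Tree: B1–B2, B1–B3, B2–B4, B2–B5, B2–B6, B2–B7
The largest bag has 4 vertices, giving width 3; this decomposition certifies tw(G) ≤ 3. On the other hand G contains the 4-clique {1, 3, 7, 8}. A clique must lie in a single bag of any decomposition, so no decomposition can have width below 3. Combining the bounds, tw(G) = 3.

3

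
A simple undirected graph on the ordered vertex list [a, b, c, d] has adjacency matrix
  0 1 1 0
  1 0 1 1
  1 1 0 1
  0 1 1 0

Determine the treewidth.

A width-2 tree decomposition is:
Bags: B1 = {b, c, d}  B2 = {a, b, c}
Tree: B1–B2
Every bag has size at most 3, so the width is 3 − 1 = 2 and tw(G) ≤ 2. Conversely, {b, c, d} is a clique of size 3, and the vertices of any clique must share a bag in every tree decomposition; so some bag has ≥ 3 vertices and tw(G) ≥ 2. The upper and lower bounds meet at 2, so that is the treewidth.

2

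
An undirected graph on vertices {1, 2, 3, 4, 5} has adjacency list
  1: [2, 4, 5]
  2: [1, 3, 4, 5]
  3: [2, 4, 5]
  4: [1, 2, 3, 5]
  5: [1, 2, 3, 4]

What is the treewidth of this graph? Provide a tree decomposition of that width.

Each bag holds 4 vertices, so the decomposition has width 3, which upper-bounds the treewidth. For the lower bound, the 4 vertices {1, 2, 4, 5} are pairwise adjacent, and any tree decomposition puts a clique entirely inside one bag — forcing width ≥ 3. Combining the bounds, tw(G) = 3.

Treewidth 3.
Bags: B1 = {2, 3, 4, 5}  B2 = {1, 2, 4, 5}
Tree: B1–B2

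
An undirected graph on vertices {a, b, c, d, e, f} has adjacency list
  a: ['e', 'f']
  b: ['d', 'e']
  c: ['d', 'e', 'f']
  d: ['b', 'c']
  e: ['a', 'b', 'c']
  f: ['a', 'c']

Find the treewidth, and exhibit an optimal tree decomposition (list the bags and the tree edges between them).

Treewidth 2.
Bags: B1 = {b, c, d}  B2 = {b, c, e}  B3 = {c, e, f}  B4 = {a, e, f}
Tree: B1–B2, B2–B3, B3–B4

The largest bag has 3 vertices, giving width 2; this decomposition certifies tw(G) ≤ 2. The edges d–b–e–c–d form a cycle, so G is not a tree and its treewidth is at least 2. Hence tw(G) = 2 exactly.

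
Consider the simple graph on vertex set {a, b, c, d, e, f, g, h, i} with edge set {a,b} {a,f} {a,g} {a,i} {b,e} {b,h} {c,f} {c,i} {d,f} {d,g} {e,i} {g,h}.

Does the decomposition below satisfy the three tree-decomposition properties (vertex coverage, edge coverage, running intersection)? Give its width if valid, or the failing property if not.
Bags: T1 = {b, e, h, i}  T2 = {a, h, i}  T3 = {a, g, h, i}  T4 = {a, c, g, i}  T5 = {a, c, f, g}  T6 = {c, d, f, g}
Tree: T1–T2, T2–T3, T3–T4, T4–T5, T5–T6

A tree decomposition must satisfy three properties: every vertex lies in some bag; for every edge, both endpoints lie together in some bag; and for every vertex, the bags containing it form a connected subtree. Here edge (b,a) lies in no bag, so the decomposition is invalid.

No — edge (b,a) lies in no bag.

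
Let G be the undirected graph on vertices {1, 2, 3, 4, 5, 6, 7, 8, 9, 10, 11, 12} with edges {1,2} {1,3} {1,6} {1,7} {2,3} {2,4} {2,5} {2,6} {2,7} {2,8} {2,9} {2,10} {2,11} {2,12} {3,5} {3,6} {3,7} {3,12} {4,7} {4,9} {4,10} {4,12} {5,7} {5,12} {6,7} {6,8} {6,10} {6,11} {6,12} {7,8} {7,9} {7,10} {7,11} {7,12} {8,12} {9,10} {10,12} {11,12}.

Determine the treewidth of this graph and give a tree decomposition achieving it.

Treewidth 4.
One optimal decomposition is:
Bags: B1 = {2, 6, 7, 10, 12}  B2 = {2, 3, 6, 7, 12}  B3 = {1, 2, 3, 6, 7}  B4 = {2, 4, 7, 10, 12}  B5 = {2, 3, 5, 7, 12}  B6 = {2, 6, 7, 11, 12}  B7 = {2, 6, 7, 8, 12}  B8 = {2, 4, 7, 9, 10}
Tree: B1–B2, B2–B3, B1–B4, B2–B5, B2–B6, B1–B7, B4–B8

The largest bag has 5 vertices, giving width 4; this decomposition certifies tw(G) ≤ 4. Conversely, {1, 2, 3, 6, 7} is a clique of size 5, and the vertices of any clique must share a bag in every tree decomposition; so some bag has ≥ 5 vertices and tw(G) ≥ 4. Therefore the treewidth is 4.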